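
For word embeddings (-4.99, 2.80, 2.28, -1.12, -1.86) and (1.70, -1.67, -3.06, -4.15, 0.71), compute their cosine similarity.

With u = (-4.99, 2.80, 2.28, -1.12, -1.86), v = (1.70, -1.67, -3.06, -4.15, 0.71):
u·v = (-4.99)·1.7 + 2.8·(-1.67) + 2.28·(-3.06) + (-1.12)·(-4.15) + (-1.86)·0.71 = (-8.483) + (-4.676) + (-6.9768) + 4.648 + (-1.3206) = -16.8084.
|u| = √((-4.99)² + 2.8² + 2.28² + (-1.12)² + (-1.86)²) = √(24.9001 + 7.84 + 5.1984 + 1.2544 + 3.4596) = √42.6525, |v| = √(1.7² + (-1.67)² + (-3.06)² + (-4.15)² + 0.71²) = √(2.89 + 2.7889 + 9.3636 + 17.2225 + 0.5041) = √32.7691.
cos θ = (u·v)/(|u||v|) = -16.8084/(√42.6525·√32.7691) ≈ -0.4496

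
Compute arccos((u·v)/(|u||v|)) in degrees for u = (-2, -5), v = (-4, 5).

With u = (-2, -5), v = (-4, 5):
u·v = (-2)·(-4) + (-5)·5 = 8 + (-25) = -17.
|u| = √((-2)² + (-5)²) = √29, |v| = √((-4)² + 5²) = √41, so |u||v| = √(29·41) = √1189.
cos θ = (u·v)/(|u||v|) = -17/√1189 ≈ -0.493013
θ = arccos(-0.493013) ≈ 119.54°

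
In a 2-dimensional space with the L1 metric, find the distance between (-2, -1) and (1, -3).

Σ|x_i - y_i| = |-2 - 1| + |-1 - (-3)| = 3 + 2 = 5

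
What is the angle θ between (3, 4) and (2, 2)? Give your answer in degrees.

With u = (3, 4), v = (2, 2):
u·v = 3·2 + 4·2 = 6 + 8 = 14.
|u| = √(3² + 4²) = √25, |v| = √(2² + 2²) = √8, so |u||v| = √(25·8) = √200.
cos θ = (u·v)/(|u||v|) = 14/√200 ≈ 0.989949
θ = arccos(0.989949) ≈ 8.13°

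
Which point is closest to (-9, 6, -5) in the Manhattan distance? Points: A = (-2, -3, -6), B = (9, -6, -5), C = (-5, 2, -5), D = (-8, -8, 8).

Distances: d(A) = 17, d(B) = 30, d(C) = 8, d(D) = 28. Nearest: C = (-5, 2, -5) with distance 8.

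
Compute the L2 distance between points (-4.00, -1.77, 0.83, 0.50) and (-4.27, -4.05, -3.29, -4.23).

(Σ|x_i - y_i|^2)^(1/2) = (|-4 - (-4.27)|^2 + |-1.77 - (-4.05)|^2 + |0.83 - (-3.29)|^2 + |0.5 - (-4.23)|^2)^(1/2)
= (0.27^2 + 2.28^2 + 4.12^2 + 4.73^2)^(1/2) = (0.0729 + 5.1984 + 16.9744 + 22.3729)^(1/2) = (44.6186)^(1/2) ≈ 6.6797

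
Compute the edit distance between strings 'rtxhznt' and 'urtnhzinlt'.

Let D[i][j] be the edit distance between the first i characters of 'rtxhznt' and the first j characters of 'urtnhzinlt', with D[i][0] = i, D[0][j] = j, and D[i][j] = D[i-1][j-1] if the characters match, else 1 + min(D[i-1][j], D[i][j-1], D[i-1][j-1]). Filling the table (rows: prefixes of 'rtxhznt', columns: prefixes of 'urtnhzinlt'):
     ε  u  r  t  n  h  z  i  n  l  t
  ε  0  1  2  3  4  5  6  7  8  9 10
  r  1  1  1  2  3  4  5  6  7  8  9
  t  2  2  2  1  2  3  4  5  6  7  8
  x  3  3  3  2  2  3  4  5  6  7  8
  h  4  4  4  3  3  2  3  4  5  6  7
  z  5  5  5  4  4  3  2  3  4  5  6
  n  6  6  6  5  4  4  3  3  3  4  5
  t  7  7  7  6  5  5  4  4  4  4  4
The bottom-right entry gives D[7][10] = 4, so no sequence of fewer than 4 edits works. Backtracking through the table gives one optimal edit sequence (4 edits):
  rtxhznt → urtxhznt (ins u @1)
  urtxhznt → urtnhznt (sub x→n @4)
  urtnhznt → urtnhzint (ins i @7)
  urtnhzint → urtnhzinlt (ins l @9)
Edit distance = 4.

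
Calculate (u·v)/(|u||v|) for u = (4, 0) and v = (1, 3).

With u = (4, 0), v = (1, 3):
u·v = 4·1 + 0·3 = 4 + 0 = 4.
|u| = √(4² + 0²) = √16, |v| = √(1² + 3²) = √10, so |u||v| = √(16·10) = √160.
cos θ = (u·v)/(|u||v|) = 4/√160 ≈ 0.3162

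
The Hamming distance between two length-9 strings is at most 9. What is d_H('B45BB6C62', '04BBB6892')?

Differing positions: 1, 3, 7, 8. Hamming distance = 4. The maximum possible Hamming distance for length-9 strings is 9, so d_H/9 = 4/9 ≈ 0.4444.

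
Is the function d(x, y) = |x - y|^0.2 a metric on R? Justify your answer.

Yes. With 0 < p = 0.2 ≤ 1, d(x,y) = |x-y|^0.2 is a metric on R. Non-negativity and symmetry are immediate; |x-y|^0.2 = 0 ⟺ |x-y| = 0 ⟺ x = y. For the triangle inequality, the function t ↦ t^0.2 is subadditive on [0,∞) when p ≤ 1, so |x-z|^0.2 ≤ (|x-y| + |y-z|)^0.2 ≤ |x-y|^0.2 + |y-z|^0.2.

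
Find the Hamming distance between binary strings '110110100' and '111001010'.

Differing positions: 3, 4, 5, 6, 7, 8. Hamming distance = 6.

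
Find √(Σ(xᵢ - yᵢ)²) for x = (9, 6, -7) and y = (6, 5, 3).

√(Σ(x_i - y_i)²) = √((9 - 6)² + (6 - 5)² + (-7 - 3)²)
= √(3² + 1² + (-10)²) = √(9 + 1 + 100) = √110 ≈ 10.4881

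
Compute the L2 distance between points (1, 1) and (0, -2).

(Σ|x_i - y_i|^2)^(1/2) = (|1 - 0|^2 + |1 - (-2)|^2)^(1/2)
= (1^2 + 3^2)^(1/2) = (1 + 9)^(1/2) = (10)^(1/2) ≈ 3.1623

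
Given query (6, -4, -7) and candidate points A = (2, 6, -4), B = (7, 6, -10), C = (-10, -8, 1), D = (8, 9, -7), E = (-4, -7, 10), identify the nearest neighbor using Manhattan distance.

Distances: d(A) = 17, d(B) = 14, d(C) = 28, d(D) = 15, d(E) = 30. Nearest: B = (7, 6, -10) with distance 14.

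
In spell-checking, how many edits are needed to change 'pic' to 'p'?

Let D[i][j] be the edit distance between the first i characters of 'pic' and the first j characters of 'p', with D[i][0] = i, D[0][j] = j, and D[i][j] = D[i-1][j-1] if the characters match, else 1 + min(D[i-1][j], D[i][j-1], D[i-1][j-1]). Filling the table (rows: prefixes of 'pic', columns: prefixes of 'p'):
     ε  p
  ε  0  1
  p  1  0
  i  2  1
  c  3  2
The bottom-right entry gives D[3][1] = 2, so no sequence of fewer than 2 edits works. Backtracking through the table gives one optimal edit sequence (2 edits):
  pic → pc (del i @2)
  pc → p (del c @2)
Edit distance = 2.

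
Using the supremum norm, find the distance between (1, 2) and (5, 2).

max(|x_i - y_i|) = max(|1 - 5|, |2 - 2|) = max(4, 0) = 4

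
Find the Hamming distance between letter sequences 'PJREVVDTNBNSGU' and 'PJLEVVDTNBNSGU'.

Differing positions: 3. Hamming distance = 1.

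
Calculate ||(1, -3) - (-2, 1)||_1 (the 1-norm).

Σ|x_i - y_i| = |1 - (-2)| + |-3 - 1| = 3 + 4 = 7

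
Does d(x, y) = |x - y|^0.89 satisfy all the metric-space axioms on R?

Yes. With 0 < p = 0.89 ≤ 1, d(x,y) = |x-y|^0.89 is a metric on R. Non-negativity and symmetry are immediate; |x-y|^0.89 = 0 ⟺ |x-y| = 0 ⟺ x = y. For the triangle inequality, the function t ↦ t^0.89 is subadditive on [0,∞) when p ≤ 1, so |x-z|^0.89 ≤ (|x-y| + |y-z|)^0.89 ≤ |x-y|^0.89 + |y-z|^0.89.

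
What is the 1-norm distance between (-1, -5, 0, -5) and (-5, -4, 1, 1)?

Σ|x_i - y_i| = |-1 - (-5)| + |-5 - (-4)| + |0 - 1| + |-5 - 1| = 4 + 1 + 1 + 6 = 12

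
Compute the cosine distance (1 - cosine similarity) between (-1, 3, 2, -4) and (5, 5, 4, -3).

With u = (-1, 3, 2, -4), v = (5, 5, 4, -3):
u·v = (-1)·5 + 3·5 + 2·4 + (-4)·(-3) = (-5) + 15 + 8 + 12 = 30.
|u| = √((-1)² + 3² + 2² + (-4)²) = √30, |v| = √(5² + 5² + 4² + (-3)²) = √75, so |u||v| = √(30·75) = √2250.
cos θ = (u·v)/(|u||v|) = 30/√2250 ≈ 0.6325
Cosine distance = 1 - cos θ ≈ 1 - 0.6325 = 0.3675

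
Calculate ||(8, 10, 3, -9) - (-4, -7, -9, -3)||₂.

√(Σ(x_i - y_i)²) = √((8 - (-4))² + (10 - (-7))² + (3 - (-9))² + (-9 - (-3))²)
= √(12² + 17² + 12² + (-6)²) = √(144 + 289 + 144 + 36) = √613 ≈ 24.7588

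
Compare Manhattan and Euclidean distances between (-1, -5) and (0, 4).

L1 = |-1 - 0| + |-5 - 4| = 1 + 9 = 10
L2 = √(1² + 9²) = √82 ≈ 9.0554
L1 ≥ L2 always (equality iff movement is along one axis); L1 > L2 here.
Ratio L1/L2 = 10/√82 ≈ 1.1043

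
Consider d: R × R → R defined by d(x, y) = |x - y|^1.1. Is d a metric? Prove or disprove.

No. d(x,y) = |x-y|^1.1 fails the triangle inequality since p = 1.1 > 1. Counterexample: x = 0, y = 7, z = 12. d(x,z) = |0 - 12|^1.1 = 12^1.1 ≈ 15.3851, but d(x,y) + d(y,z) = 7^1.1 + 5^1.1 ≈ 8.5037 + 5.8731 = 14.3768. Since 15.3851 > 14.3768, the triangle inequality is violated.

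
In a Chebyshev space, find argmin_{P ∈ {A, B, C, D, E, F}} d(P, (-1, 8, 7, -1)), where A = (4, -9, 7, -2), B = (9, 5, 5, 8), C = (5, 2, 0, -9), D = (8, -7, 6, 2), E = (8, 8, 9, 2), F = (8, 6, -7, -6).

Distances: d(A) = 17, d(B) = 10, d(C) = 8, d(D) = 15, d(E) = 9, d(F) = 14. Nearest: C = (5, 2, 0, -9) with distance 8.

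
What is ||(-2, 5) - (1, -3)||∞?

max(|x_i - y_i|) = max(|-2 - 1|, |5 - (-3)|) = max(3, 8) = 8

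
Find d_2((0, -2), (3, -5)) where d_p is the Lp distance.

(Σ|x_i - y_i|^2)^(1/2) = (|0 - 3|^2 + |-2 - (-5)|^2)^(1/2)
= (3^2 + 3^2)^(1/2) = (9 + 9)^(1/2) = (18)^(1/2) ≈ 4.2426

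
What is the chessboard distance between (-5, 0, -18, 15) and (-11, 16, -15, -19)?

max(|x_i - y_i|) = max(|-5 - (-11)|, |0 - 16|, |-18 - (-15)|, |15 - (-19)|) = max(6, 16, 3, 34) = 34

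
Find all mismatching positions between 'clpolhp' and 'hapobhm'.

Differing positions: 1, 2, 5, 7. Hamming distance = 4.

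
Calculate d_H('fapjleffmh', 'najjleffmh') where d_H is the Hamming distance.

Differing positions: 1, 3. Hamming distance = 2.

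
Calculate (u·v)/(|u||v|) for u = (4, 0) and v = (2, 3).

With u = (4, 0), v = (2, 3):
u·v = 4·2 + 0·3 = 8 + 0 = 8.
|u| = √(4² + 0²) = √16, |v| = √(2² + 3²) = √13, so |u||v| = √(16·13) = √208.
cos θ = (u·v)/(|u||v|) = 8/√208 ≈ 0.5547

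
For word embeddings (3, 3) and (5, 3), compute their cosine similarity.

With u = (3, 3), v = (5, 3):
u·v = 3·5 + 3·3 = 15 + 9 = 24.
|u| = √(3² + 3²) = √18, |v| = √(5² + 3²) = √34, so |u||v| = √(18·34) = √612.
cos θ = (u·v)/(|u||v|) = 24/√612 ≈ 0.9701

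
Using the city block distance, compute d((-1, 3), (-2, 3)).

Σ|x_i - y_i| = |-1 - (-2)| + |3 - 3| = 1 + 0 = 1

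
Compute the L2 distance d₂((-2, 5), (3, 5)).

√(Σ(x_i - y_i)²) = √((-2 - 3)² + (5 - 5)²)
= √((-5)² + 0²) = √(25 + 0) = √25 = 5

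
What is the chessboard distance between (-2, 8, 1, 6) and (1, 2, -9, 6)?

max(|x_i - y_i|) = max(|-2 - 1|, |8 - 2|, |1 - (-9)|, |6 - 6|) = max(3, 6, 10, 0) = 10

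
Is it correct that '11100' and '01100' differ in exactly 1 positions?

Differing positions: 1. Hamming distance = 1, so the claim is true.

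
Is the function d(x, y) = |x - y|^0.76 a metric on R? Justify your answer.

Yes. With 0 < p = 0.76 ≤ 1, d(x,y) = |x-y|^0.76 is a metric on R. Non-negativity and symmetry are immediate; |x-y|^0.76 = 0 ⟺ |x-y| = 0 ⟺ x = y. For the triangle inequality, the function t ↦ t^0.76 is subadditive on [0,∞) when p ≤ 1, so |x-z|^0.76 ≤ (|x-y| + |y-z|)^0.76 ≤ |x-y|^0.76 + |y-z|^0.76.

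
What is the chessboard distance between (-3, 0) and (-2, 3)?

max(|x_i - y_i|) = max(|-3 - (-2)|, |0 - 3|) = max(1, 3) = 3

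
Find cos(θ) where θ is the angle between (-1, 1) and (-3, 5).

With u = (-1, 1), v = (-3, 5):
u·v = (-1)·(-3) + 1·5 = 3 + 5 = 8.
|u| = √((-1)² + 1²) = √2, |v| = √((-3)² + 5²) = √34, so |u||v| = √(2·34) = √68.
cos θ = (u·v)/(|u||v|) = 8/√68 ≈ 0.9701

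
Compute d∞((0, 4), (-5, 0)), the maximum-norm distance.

max(|x_i - y_i|) = max(|0 - (-5)|, |4 - 0|) = max(5, 4) = 5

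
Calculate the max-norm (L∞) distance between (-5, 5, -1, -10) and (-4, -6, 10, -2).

max(|x_i - y_i|) = max(|-5 - (-4)|, |5 - (-6)|, |-1 - 10|, |-10 - (-2)|) = max(1, 11, 11, 8) = 11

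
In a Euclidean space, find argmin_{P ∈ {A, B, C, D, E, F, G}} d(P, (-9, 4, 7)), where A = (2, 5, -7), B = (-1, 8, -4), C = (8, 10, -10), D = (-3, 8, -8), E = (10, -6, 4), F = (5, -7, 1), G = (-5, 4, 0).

Distances: d(A) ≈ 17.8326, d(B) ≈ 14.1774, d(C) ≈ 24.779, d(D) ≈ 16.6433, d(E) ≈ 21.6795, d(F) ≈ 18.7883, d(G) ≈ 8.0623. Nearest: G = (-5, 4, 0) with distance 8.0623.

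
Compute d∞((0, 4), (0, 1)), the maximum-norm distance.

max(|x_i - y_i|) = max(|0 - 0|, |4 - 1|) = max(0, 3) = 3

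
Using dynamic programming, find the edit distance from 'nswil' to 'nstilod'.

Let D[i][j] be the edit distance between the first i characters of 'nswil' and the first j characters of 'nstilod', with D[i][0] = i, D[0][j] = j, and D[i][j] = D[i-1][j-1] if the characters match, else 1 + min(D[i-1][j], D[i][j-1], D[i-1][j-1]). Filling the table (rows: prefixes of 'nswil', columns: prefixes of 'nstilod'):
     ε  n  s  t  i  l  o  d
  ε  0  1  2  3  4  5  6  7
  n  1  0  1  2  3  4  5  6
  s  2  1  0  1  2  3  4  5
  w  3  2  1  1  2  3  4  5
  i  4  3  2  2  1  2  3  4
  l  5  4  3  3  2  1  2  3
The bottom-right entry gives D[5][7] = 3, so no sequence of fewer than 3 edits works. Backtracking through the table gives one optimal edit sequence (3 edits):
  nswil → nstil (sub w→t @3)
  nstil → nstilo (ins o @6)
  nstilo → nstilod (ins d @7)
Edit distance = 3.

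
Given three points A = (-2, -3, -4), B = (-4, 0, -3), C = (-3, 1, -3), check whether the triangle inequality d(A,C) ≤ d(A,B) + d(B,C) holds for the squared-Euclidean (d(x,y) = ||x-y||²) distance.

d(A,B) = 2² + 3² + 1² = 14, d(B,C) = 1² + 1² + 0² = 2, d(A,C) = 1² + 4² + 1² = 18.
d(A,C) = 18 > 14 + 2 = 16. Triangle inequality is VIOLATED. (Squared-Euclidean is not a metric — this is a counterexample.)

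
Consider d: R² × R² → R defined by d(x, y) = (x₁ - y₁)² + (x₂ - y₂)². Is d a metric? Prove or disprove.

No. The squared Euclidean distance fails the triangle inequality. Counterexample: x = (0, 0), y = (2, 2), z = (4, 4). d(x,z) = 4² + 4² = 32, but d(x,y) + d(y,z) = (2² + 2²) + (2² + 2²) = 8 + 8 = 16. Since 32 > 16, the triangle inequality is violated. (Note: √d, the ordinary Euclidean distance, IS a metric.)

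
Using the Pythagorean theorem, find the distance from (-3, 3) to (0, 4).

√(Σ(x_i - y_i)²) = √((-3 - 0)² + (3 - 4)²)
= √((-3)² + (-1)²) = √(9 + 1) = √10 ≈ 3.1623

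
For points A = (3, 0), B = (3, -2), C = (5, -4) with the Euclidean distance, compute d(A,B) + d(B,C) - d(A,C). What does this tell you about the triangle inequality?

d(A,B) = √(0² + 2²) = √4 = 2, d(B,C) = √(2² + 2²) = √8 ≈ 2.8284, d(A,C) = √(2² + 4²) = √20 ≈ 4.4721.
d(A,B) + d(B,C) - d(A,C) = 2 + 2.8284 - 4.4721 = 4.8284 - 4.4721 = 0.3563 (to 4 decimal places). This is ≥ 0, so the triangle inequality holds for these points.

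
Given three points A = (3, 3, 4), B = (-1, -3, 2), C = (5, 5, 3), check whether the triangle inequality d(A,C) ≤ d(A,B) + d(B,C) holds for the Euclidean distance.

d(A,B) = √(4² + 6² + 2²) = √56 ≈ 7.4833, d(B,C) = √(6² + 8² + 1²) = √101 ≈ 10.0499, d(A,C) = √(2² + 2² + 1²) = √9 = 3.
d(A,C) = 3 ≤ 7.4833 + 10.0499 = 17.5332. Triangle inequality is satisfied.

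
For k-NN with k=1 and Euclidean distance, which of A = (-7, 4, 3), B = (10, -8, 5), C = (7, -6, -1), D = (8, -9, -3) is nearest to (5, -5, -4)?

Distances: d(A) ≈ 16.5529, d(B) ≈ 10.7238, d(C) ≈ 3.7417, d(D) ≈ 5.099. Nearest: C = (7, -6, -1) with distance 3.7417.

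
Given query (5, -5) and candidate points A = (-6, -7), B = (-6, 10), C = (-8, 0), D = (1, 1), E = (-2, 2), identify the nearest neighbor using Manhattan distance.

Distances: d(A) = 13, d(B) = 26, d(C) = 18, d(D) = 10, d(E) = 14. Nearest: D = (1, 1) with distance 10.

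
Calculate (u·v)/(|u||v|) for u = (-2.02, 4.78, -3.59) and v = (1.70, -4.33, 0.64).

With u = (-2.02, 4.78, -3.59), v = (1.70, -4.33, 0.64):
u·v = (-2.02)·1.7 + 4.78·(-4.33) + (-3.59)·0.64 = (-3.434) + (-20.6974) + (-2.2976) = -26.429.
|u| = √((-2.02)² + 4.78² + (-3.59)²) = √(4.0804 + 22.8484 + 12.8881) = √39.8169, |v| = √(1.7² + (-4.33)² + 0.64²) = √(2.89 + 18.7489 + 0.4096) = √22.0485.
cos θ = (u·v)/(|u||v|) = -26.429/(√39.8169·√22.0485) ≈ -0.892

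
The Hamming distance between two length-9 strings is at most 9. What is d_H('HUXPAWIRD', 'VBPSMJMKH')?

Differing positions: 1, 2, 3, 4, 5, 6, 7, 8, 9. Hamming distance = 9. The maximum possible Hamming distance for length-9 strings is 9, so d_H/9 = 9/9 = 1.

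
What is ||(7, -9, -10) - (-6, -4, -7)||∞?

max(|x_i - y_i|) = max(|7 - (-6)|, |-9 - (-4)|, |-10 - (-7)|) = max(13, 5, 3) = 13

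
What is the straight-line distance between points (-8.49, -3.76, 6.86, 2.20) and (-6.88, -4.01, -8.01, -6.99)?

√(Σ(x_i - y_i)²) = √((-8.49 - (-6.88))² + (-3.76 - (-4.01))² + (6.86 - (-8.01))² + (2.2 - (-6.99))²)
= √((-1.61)² + 0.25² + 14.87² + 9.19²) = √(2.5921 + 0.0625 + 221.1169 + 84.4561) = √308.2276 ≈ 17.5564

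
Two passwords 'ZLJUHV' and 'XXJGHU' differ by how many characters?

Differing positions: 1, 2, 4, 6. Hamming distance = 4.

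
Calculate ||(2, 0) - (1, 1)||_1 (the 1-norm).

Σ|x_i - y_i| = |2 - 1| + |0 - 1| = 1 + 1 = 2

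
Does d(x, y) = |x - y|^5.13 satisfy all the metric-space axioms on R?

No. d(x,y) = |x-y|^5.13 fails the triangle inequality since p = 5.13 > 1. Counterexample: x = -1, y = 5, z = 9. d(x,z) = |-1 - 9|^5.13 = 10^5.13 ≈ 134896.2883, but d(x,y) + d(y,z) = 6^5.13 + 4^5.13 ≈ 9815.5788 + 1226.2182 = 11041.797. Since 134896.2883 > 11041.797, the triangle inequality is violated.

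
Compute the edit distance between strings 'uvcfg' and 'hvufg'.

Let D[i][j] be the edit distance between the first i characters of 'uvcfg' and the first j characters of 'hvufg', with D[i][0] = i, D[0][j] = j, and D[i][j] = D[i-1][j-1] if the characters match, else 1 + min(D[i-1][j], D[i][j-1], D[i-1][j-1]). Filling the table (rows: prefixes of 'uvcfg', columns: prefixes of 'hvufg'):
     ε  h  v  u  f  g
  ε  0  1  2  3  4  5
  u  1  1  2  2  3  4
  v  2  2  1  2  3  4
  c  3  3  2  2  3  4
  f  4  4  3  3  2  3
  g  5  5  4  4  3  2
The bottom-right entry gives D[5][5] = 2, so no sequence of fewer than 2 edits works. Backtracking through the table gives one optimal edit sequence (2 edits):
  uvcfg → hvcfg (sub u→h @1)
  hvcfg → hvufg (sub c→u @3)
Edit distance = 2.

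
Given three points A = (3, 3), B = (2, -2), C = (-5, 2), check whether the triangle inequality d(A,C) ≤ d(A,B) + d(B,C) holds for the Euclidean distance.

d(A,B) = √(1² + 5²) = √26 ≈ 5.099, d(B,C) = √(7² + 4²) = √65 ≈ 8.0623, d(A,C) = √(8² + 1²) = √65 ≈ 8.0623.
d(A,C) ≈ 8.0623 ≤ 5.099 + 8.0623 = 13.1613. Triangle inequality is satisfied.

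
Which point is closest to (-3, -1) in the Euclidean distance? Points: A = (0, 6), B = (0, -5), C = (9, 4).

Distances: d(A) ≈ 7.6158, d(B) = 5, d(C) = 13. Nearest: B = (0, -5) with distance 5.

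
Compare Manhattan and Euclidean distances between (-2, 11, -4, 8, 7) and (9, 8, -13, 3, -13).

L1 = |-2 - 9| + |11 - 8| + |-4 - (-13)| + |8 - 3| + |7 - (-13)| = 11 + 3 + 9 + 5 + 20 = 48
L2 = √(11² + 3² + 9² + 5² + 20²) = √636 ≈ 25.219
L1 ≥ L2 always (equality iff movement is along one axis); L1 > L2 here.
Ratio L1/L2 = 48/√636 ≈ 1.9033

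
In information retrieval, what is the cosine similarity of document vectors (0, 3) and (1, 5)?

With u = (0, 3), v = (1, 5):
u·v = 0·1 + 3·5 = 0 + 15 = 15.
|u| = √(0² + 3²) = √9, |v| = √(1² + 5²) = √26, so |u||v| = √(9·26) = √234.
cos θ = (u·v)/(|u||v|) = 15/√234 ≈ 0.9806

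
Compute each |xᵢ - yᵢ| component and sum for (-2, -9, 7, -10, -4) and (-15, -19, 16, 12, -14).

Σ|x_i - y_i| = |-2 - (-15)| + |-9 - (-19)| + |7 - 16| + |-10 - 12| + |-4 - (-14)| = 13 + 10 + 9 + 22 + 10 = 64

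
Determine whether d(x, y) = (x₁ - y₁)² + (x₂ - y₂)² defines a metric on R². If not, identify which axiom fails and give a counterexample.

No. The squared Euclidean distance fails the triangle inequality. Counterexample: x = (0, 0), y = (5, 1), z = (10, 2). d(x,z) = 10² + 2² = 104, but d(x,y) + d(y,z) = (5² + 1²) + (5² + 1²) = 26 + 26 = 52. Since 104 > 52, the triangle inequality is violated. (Note: √d, the ordinary Euclidean distance, IS a metric.)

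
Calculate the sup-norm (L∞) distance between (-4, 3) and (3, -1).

max(|x_i - y_i|) = max(|-4 - 3|, |3 - (-1)|) = max(7, 4) = 7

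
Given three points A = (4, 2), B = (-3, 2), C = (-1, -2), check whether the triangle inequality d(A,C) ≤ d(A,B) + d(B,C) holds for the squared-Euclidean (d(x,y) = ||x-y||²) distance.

d(A,B) = 7² + 0² = 49, d(B,C) = 2² + 4² = 20, d(A,C) = 5² + 4² = 41.
d(A,C) = 41 ≤ 49 + 20 = 69. Triangle inequality is satisfied.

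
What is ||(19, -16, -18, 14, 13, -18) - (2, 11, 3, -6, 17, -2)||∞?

max(|x_i - y_i|) = max(|19 - 2|, |-16 - 11|, |-18 - 3|, |14 - (-6)|, |13 - 17|, |-18 - (-2)|) = max(17, 27, 21, 20, 4, 16) = 27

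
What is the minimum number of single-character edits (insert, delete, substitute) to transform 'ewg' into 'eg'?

Let D[i][j] be the edit distance between the first i characters of 'ewg' and the first j characters of 'eg', with D[i][0] = i, D[0][j] = j, and D[i][j] = D[i-1][j-1] if the characters match, else 1 + min(D[i-1][j], D[i][j-1], D[i-1][j-1]). Filling the table (rows: prefixes of 'ewg', columns: prefixes of 'eg'):
     ε  e  g
  ε  0  1  2
  e  1  0  1
  w  2  1  1
  g  3  2  1
The bottom-right entry gives D[3][2] = 1, so no sequence of fewer than 1 edit works. Backtracking through the table gives one optimal edit sequence (1 edit):
  ewg → eg (del w @2)
Edit distance = 1.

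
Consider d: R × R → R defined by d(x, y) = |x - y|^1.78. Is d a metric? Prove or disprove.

No. d(x,y) = |x-y|^1.78 fails the triangle inequality since p = 1.78 > 1. Counterexample: x = 3, y = 10, z = 18. d(x,z) = |3 - 18|^1.78 = 15^1.78 ≈ 124.0059, but d(x,y) + d(y,z) = 7^1.78 + 8^1.78 ≈ 31.9356 + 40.5042 = 72.4398. Since 124.0059 > 72.4398, the triangle inequality is violated.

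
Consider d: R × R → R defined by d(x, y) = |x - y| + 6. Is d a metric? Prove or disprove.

No. d fails identity of indiscernibles (specifically d(x,x) = 0): d(0, 0) = |0 - 0| + 6 = 0 + 6 = 6 ≠ 0.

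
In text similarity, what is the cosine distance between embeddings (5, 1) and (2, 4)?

With u = (5, 1), v = (2, 4):
u·v = 5·2 + 1·4 = 10 + 4 = 14.
|u| = √(5² + 1²) = √26, |v| = √(2² + 4²) = √20, so |u||v| = √(26·20) = √520.
cos θ = (u·v)/(|u||v|) = 14/√520 ≈ 0.6139
Cosine distance = 1 - cos θ ≈ 1 - 0.6139 = 0.3861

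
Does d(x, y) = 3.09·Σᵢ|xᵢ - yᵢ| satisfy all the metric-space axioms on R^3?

Yes. The L1 (Manhattan) norm induces a metric on R^3, and multiplying a metric by a positive constant 3.09 > 0 preserves all four axioms: non-negativity (3.09·||x-y|| ≥ 0), identity (3.09·||x-y|| = 0 ⟺ ||x-y|| = 0 ⟺ x = y), symmetry (||x-y|| = ||y-x||), and the triangle inequality (3.09·||x-z|| ≤ 3.09·||x-y|| + 3.09·||y-z||). So d is a metric.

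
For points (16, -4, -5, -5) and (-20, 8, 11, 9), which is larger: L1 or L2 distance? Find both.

L1 = |16 - (-20)| + |-4 - 8| + |-5 - 11| + |-5 - 9| = 36 + 12 + 16 + 14 = 78
L2 = √(36² + 12² + 16² + 14²) = √1892 ≈ 43.4971
L1 ≥ L2 always (equality iff movement is along one axis); L1 > L2 here.
Ratio L1/L2 = 78/√1892 ≈ 1.7932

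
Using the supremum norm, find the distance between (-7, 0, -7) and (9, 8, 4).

max(|x_i - y_i|) = max(|-7 - 9|, |0 - 8|, |-7 - 4|) = max(16, 8, 11) = 16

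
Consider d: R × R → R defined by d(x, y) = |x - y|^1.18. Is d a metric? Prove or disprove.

No. d(x,y) = |x-y|^1.18 fails the triangle inequality since p = 1.18 > 1. Counterexample: x = 1, y = 12, z = 22. d(x,z) = |1 - 22|^1.18 = 21^1.18 ≈ 36.3261, but d(x,y) + d(y,z) = 11^1.18 + 10^1.18 ≈ 16.9373 + 15.1356 = 32.0729. Since 36.3261 > 32.0729, the triangle inequality is violated.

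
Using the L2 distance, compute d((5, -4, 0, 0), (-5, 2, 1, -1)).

(Σ|x_i - y_i|^2)^(1/2) = (|5 - (-5)|^2 + |-4 - 2|^2 + |0 - 1|^2 + |0 - (-1)|^2)^(1/2)
= (10^2 + 6^2 + 1^2 + 1^2)^(1/2) = (100 + 36 + 1 + 1)^(1/2) = (138)^(1/2) ≈ 11.7473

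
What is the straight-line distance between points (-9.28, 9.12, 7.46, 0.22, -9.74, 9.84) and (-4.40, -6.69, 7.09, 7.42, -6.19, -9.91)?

√(Σ(x_i - y_i)²) = √((-9.28 - (-4.4))² + (9.12 - (-6.69))² + (7.46 - 7.09)² + (0.22 - 7.42)² + (-9.74 - (-6.19))² + (9.84 - (-9.91))²)
= √((-4.88)² + 15.81² + 0.37² + (-7.2)² + (-3.55)² + 19.75²) = √(23.8144 + 249.9561 + 0.1369 + 51.84 + 12.6025 + 390.0625) = √728.4124 ≈ 26.9891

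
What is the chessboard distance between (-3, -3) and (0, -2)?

max(|x_i - y_i|) = max(|-3 - 0|, |-3 - (-2)|) = max(3, 1) = 3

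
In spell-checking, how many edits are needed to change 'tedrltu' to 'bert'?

Let D[i][j] be the edit distance between the first i characters of 'tedrltu' and the first j characters of 'bert', with D[i][0] = i, D[0][j] = j, and D[i][j] = D[i-1][j-1] if the characters match, else 1 + min(D[i-1][j], D[i][j-1], D[i-1][j-1]). Filling the table (rows: prefixes of 'tedrltu', columns: prefixes of 'bert'):
     ε  b  e  r  t
  ε  0  1  2  3  4
  t  1  1  2  3  3
  e  2  2  1  2  3
  d  3  3  2  2  3
  r  4  4  3  2  3
  l  5  5  4  3  3
  t  6  6  5  4  3
  u  7  7  6  5  4
The bottom-right entry gives D[7][4] = 4, so no sequence of fewer than 4 edits works. Backtracking through the table gives one optimal edit sequence (4 edits):
  tedrltu → bedrltu (sub t→b @1)
  bedrltu → berltu (del d @3)
  berltu → bertu (del l @4)
  bertu → bert (del u @5)
Edit distance = 4.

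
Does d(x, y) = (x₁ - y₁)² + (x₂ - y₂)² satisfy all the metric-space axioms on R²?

No. The squared Euclidean distance fails the triangle inequality. Counterexample: x = (0, 0), y = (5, 5), z = (10, 10). d(x,z) = 10² + 10² = 200, but d(x,y) + d(y,z) = (5² + 5²) + (5² + 5²) = 50 + 50 = 100. Since 200 > 100, the triangle inequality is violated. (Note: √d, the ordinary Euclidean distance, IS a metric.)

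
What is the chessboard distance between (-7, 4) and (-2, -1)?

max(|x_i - y_i|) = max(|-7 - (-2)|, |4 - (-1)|) = max(5, 5) = 5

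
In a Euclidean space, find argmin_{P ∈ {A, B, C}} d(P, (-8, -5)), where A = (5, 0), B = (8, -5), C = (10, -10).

Distances: d(A) ≈ 13.9284, d(B) = 16, d(C) ≈ 18.6815. Nearest: A = (5, 0) with distance 13.9284.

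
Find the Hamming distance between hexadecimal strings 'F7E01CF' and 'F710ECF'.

Differing positions: 3, 5. Hamming distance = 2.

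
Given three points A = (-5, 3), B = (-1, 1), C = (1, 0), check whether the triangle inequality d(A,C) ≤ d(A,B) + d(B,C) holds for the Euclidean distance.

d(A,B) = √(4² + 2²) = √20 ≈ 4.4721, d(B,C) = √(2² + 1²) = √5 ≈ 2.2361, d(A,C) = √(6² + 3²) = √45 ≈ 6.7082.
d(A,C) ≈ 6.7082 ≤ 4.4721 + 2.2361 = 6.7082. Triangle inequality is satisfied.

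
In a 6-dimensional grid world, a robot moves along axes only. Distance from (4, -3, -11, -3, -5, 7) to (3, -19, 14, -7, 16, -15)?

Σ|x_i - y_i| = |4 - 3| + |-3 - (-19)| + |-11 - 14| + |-3 - (-7)| + |-5 - 16| + |7 - (-15)| = 1 + 16 + 25 + 4 + 21 + 22 = 89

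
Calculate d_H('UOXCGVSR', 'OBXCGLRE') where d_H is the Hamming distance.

Differing positions: 1, 2, 6, 7, 8. Hamming distance = 5.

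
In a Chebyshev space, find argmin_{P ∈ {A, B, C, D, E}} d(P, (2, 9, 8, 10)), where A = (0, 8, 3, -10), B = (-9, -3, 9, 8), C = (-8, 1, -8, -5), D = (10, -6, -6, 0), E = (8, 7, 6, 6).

Distances: d(A) = 20, d(B) = 12, d(C) = 16, d(D) = 15, d(E) = 6. Nearest: E = (8, 7, 6, 6) with distance 6.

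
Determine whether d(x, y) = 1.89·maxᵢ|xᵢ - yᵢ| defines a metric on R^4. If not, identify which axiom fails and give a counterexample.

Yes. The L∞ (Chebyshev) norm induces a metric on R^4, and multiplying a metric by a positive constant 1.89 > 0 preserves all four axioms: non-negativity (1.89·||x-y|| ≥ 0), identity (1.89·||x-y|| = 0 ⟺ ||x-y|| = 0 ⟺ x = y), symmetry (||x-y|| = ||y-x||), and the triangle inequality (1.89·||x-z|| ≤ 1.89·||x-y|| + 1.89·||y-z||). So d is a metric.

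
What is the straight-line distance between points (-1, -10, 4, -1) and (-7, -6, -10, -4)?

√(Σ(x_i - y_i)²) = √((-1 - (-7))² + (-10 - (-6))² + (4 - (-10))² + (-1 - (-4))²)
= √(6² + (-4)² + 14² + 3²) = √(36 + 16 + 196 + 9) = √257 ≈ 16.0312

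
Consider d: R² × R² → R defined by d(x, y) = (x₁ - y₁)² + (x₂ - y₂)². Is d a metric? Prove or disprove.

No. The squared Euclidean distance fails the triangle inequality. Counterexample: x = (0, 0), y = (3, 5), z = (6, 10). d(x,z) = 6² + 10² = 136, but d(x,y) + d(y,z) = (3² + 5²) + (3² + 5²) = 34 + 34 = 68. Since 136 > 68, the triangle inequality is violated. (Note: √d, the ordinary Euclidean distance, IS a metric.)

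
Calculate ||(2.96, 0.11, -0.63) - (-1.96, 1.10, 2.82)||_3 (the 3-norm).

(Σ|x_i - y_i|^3)^(1/3) = (|2.96 - (-1.96)|^3 + |0.11 - 1.1|^3 + |-0.63 - 2.82|^3)^(1/3)
= (4.92^3 + 0.99^3 + 3.45^3)^(1/3) ≈ (119.0955 + 0.9703 + 41.0636)^(1/3) = (161.1294)^(1/3) ≈ 5.4416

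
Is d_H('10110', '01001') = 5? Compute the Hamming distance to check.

Differing positions: 1, 2, 3, 4, 5. Hamming distance = 5, so the claim is true.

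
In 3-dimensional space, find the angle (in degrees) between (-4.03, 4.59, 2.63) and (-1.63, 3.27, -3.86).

With u = (-4.03, 4.59, 2.63), v = (-1.63, 3.27, -3.86):
u·v = (-4.03)·(-1.63) + 4.59·3.27 + 2.63·(-3.86) = 6.5689 + 15.0093 + (-10.1518) = 11.4264.
|u| = √((-4.03)² + 4.59² + 2.63²) = √(16.2409 + 21.0681 + 6.9169) = √44.2259, |v| = √((-1.63)² + 3.27² + (-3.86)²) = √(2.6569 + 10.6929 + 14.8996) = √28.2494.
cos θ = (u·v)/(|u||v|) = 11.4264/(√44.2259·√28.2494) ≈ 0.323271
θ = arccos(0.323271) ≈ 71.14°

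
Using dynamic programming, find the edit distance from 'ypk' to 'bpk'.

Let D[i][j] be the edit distance between the first i characters of 'ypk' and the first j characters of 'bpk', with D[i][0] = i, D[0][j] = j, and D[i][j] = D[i-1][j-1] if the characters match, else 1 + min(D[i-1][j], D[i][j-1], D[i-1][j-1]). Filling the table (rows: prefixes of 'ypk', columns: prefixes of 'bpk'):
     ε  b  p  k
  ε  0  1  2  3
  y  1  1  2  3
  p  2  2  1  2
  k  3  3  2  1
The bottom-right entry gives D[3][3] = 1, so no sequence of fewer than 1 edit works. Backtracking through the table gives one optimal edit sequence (1 edit):
  ypk → bpk (sub y→b @1)
Edit distance = 1.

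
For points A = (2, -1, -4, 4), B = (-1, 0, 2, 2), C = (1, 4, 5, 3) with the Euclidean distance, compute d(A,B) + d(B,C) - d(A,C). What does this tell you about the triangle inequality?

d(A,B) = √(3² + 1² + 6² + 2²) = √50 ≈ 7.0711, d(B,C) = √(2² + 4² + 3² + 1²) = √30 ≈ 5.4772, d(A,C) = √(1² + 5² + 9² + 1²) = √108 ≈ 10.3923.
d(A,B) + d(B,C) - d(A,C) = 7.0711 + 5.4772 - 10.3923 = 12.5483 - 10.3923 = 2.156 (to 4 decimal places). This is ≥ 0, so the triangle inequality holds for these points.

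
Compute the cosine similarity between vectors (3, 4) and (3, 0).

With u = (3, 4), v = (3, 0):
u·v = 3·3 + 4·0 = 9 + 0 = 9.
|u| = √(3² + 4²) = √25, |v| = √(3² + 0²) = √9, so |u||v| = √(25·9) = √225 = 15.
cos θ = (u·v)/(|u||v|) = 9/15 = 0.6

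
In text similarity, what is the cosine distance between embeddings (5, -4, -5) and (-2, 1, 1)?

With u = (5, -4, -5), v = (-2, 1, 1):
u·v = 5·(-2) + (-4)·1 + (-5)·1 = (-10) + (-4) + (-5) = -19.
|u| = √(5² + (-4)² + (-5)²) = √66, |v| = √((-2)² + 1² + 1²) = √6, so |u||v| = √(66·6) = √396.
cos θ = (u·v)/(|u||v|) = -19/√396 ≈ -0.9548
Cosine distance = 1 - cos θ ≈ 1 - (-0.9548) = 1.9548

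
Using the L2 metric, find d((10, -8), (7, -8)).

√(Σ(x_i - y_i)²) = √((10 - 7)² + (-8 - (-8))²)
= √(3² + 0²) = √(9 + 0) = √9 = 3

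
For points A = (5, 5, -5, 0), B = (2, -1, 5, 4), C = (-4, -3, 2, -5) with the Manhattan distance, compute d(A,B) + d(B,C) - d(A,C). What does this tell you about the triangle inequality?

d(A,B) = 3 + 6 + 10 + 4 = 23, d(B,C) = 6 + 2 + 3 + 9 = 20, d(A,C) = 9 + 8 + 7 + 5 = 29.
d(A,B) + d(B,C) - d(A,C) = 23 + 20 - 29 = 43 - 29 = 14. This is ≥ 0, so the triangle inequality holds for these points.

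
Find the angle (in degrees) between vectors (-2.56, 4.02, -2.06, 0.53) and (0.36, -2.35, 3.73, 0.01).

With u = (-2.56, 4.02, -2.06, 0.53), v = (0.36, -2.35, 3.73, 0.01):
u·v = (-2.56)·0.36 + 4.02·(-2.35) + (-2.06)·3.73 + 0.53·0.01 = (-0.9216) + (-9.447) + (-7.6838) + 0.0053 = -18.0471.
|u| = √((-2.56)² + 4.02² + (-2.06)² + 0.53²) = √(6.5536 + 16.1604 + 4.2436 + 0.2809) = √27.2385, |v| = √(0.36² + (-2.35)² + 3.73² + 0.01²) = √(0.1296 + 5.5225 + 13.9129 + 0.0001) = √19.5651.
cos θ = (u·v)/(|u||v|) = -18.0471/(√27.2385·√19.5651) ≈ -0.781762
θ = arccos(-0.781762) ≈ 141.42°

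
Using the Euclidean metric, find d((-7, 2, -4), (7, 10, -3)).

√(Σ(x_i - y_i)²) = √((-7 - 7)² + (2 - 10)² + (-4 - (-3))²)
= √((-14)² + (-8)² + (-1)²) = √(196 + 64 + 1) = √261 ≈ 16.1555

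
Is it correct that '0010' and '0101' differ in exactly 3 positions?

Differing positions: 2, 3, 4. Hamming distance = 3, so the claim is true.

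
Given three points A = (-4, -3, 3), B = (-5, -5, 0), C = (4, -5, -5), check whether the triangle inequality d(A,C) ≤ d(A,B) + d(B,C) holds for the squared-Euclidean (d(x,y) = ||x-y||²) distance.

d(A,B) = 1² + 2² + 3² = 14, d(B,C) = 9² + 0² + 5² = 106, d(A,C) = 8² + 2² + 8² = 132.
d(A,C) = 132 > 14 + 106 = 120. Triangle inequality is VIOLATED. (Squared-Euclidean is not a metric — this is a counterexample.)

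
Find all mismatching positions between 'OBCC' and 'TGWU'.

Differing positions: 1, 2, 3, 4. Hamming distance = 4.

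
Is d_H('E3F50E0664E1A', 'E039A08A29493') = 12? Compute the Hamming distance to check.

Differing positions: 2, 3, 4, 5, 6, 7, 8, 9, 10, 11, 12, 13. Hamming distance = 12, so the claim is true.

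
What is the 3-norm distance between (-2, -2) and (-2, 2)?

(Σ|x_i - y_i|^3)^(1/3) = (|-2 - (-2)|^3 + |-2 - 2|^3)^(1/3)
= (0^3 + 4^3)^(1/3) = (0 + 64)^(1/3) = (64)^(1/3) = 4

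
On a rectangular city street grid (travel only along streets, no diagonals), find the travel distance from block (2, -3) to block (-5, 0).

Σ|x_i - y_i| = |2 - (-5)| + |-3 - 0| = 7 + 3 = 10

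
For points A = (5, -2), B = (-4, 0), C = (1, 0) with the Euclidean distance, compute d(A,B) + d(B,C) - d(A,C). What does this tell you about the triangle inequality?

d(A,B) = √(9² + 2²) = √85 ≈ 9.2195, d(B,C) = √(5² + 0²) = √25 = 5, d(A,C) = √(4² + 2²) = √20 ≈ 4.4721.
d(A,B) + d(B,C) - d(A,C) = 9.2195 + 5 - 4.4721 = 14.2195 - 4.4721 = 9.7474 (to 4 decimal places). This is ≥ 0, so the triangle inequality holds for these points.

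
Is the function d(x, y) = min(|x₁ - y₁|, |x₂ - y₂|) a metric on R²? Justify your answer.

No. d fails identity of indiscernibles: take x = (4, 0) and y = (4, 9). Then d(x,y) = min(|4 - 4|, |0 - 9|) = min(0, 9) = 0, yet x ≠ y.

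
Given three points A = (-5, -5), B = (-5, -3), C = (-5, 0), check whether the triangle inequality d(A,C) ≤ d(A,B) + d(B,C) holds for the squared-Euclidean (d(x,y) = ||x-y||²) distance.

d(A,B) = 0² + 2² = 4, d(B,C) = 0² + 3² = 9, d(A,C) = 0² + 5² = 25.
d(A,C) = 25 > 4 + 9 = 13. Triangle inequality is VIOLATED. (Squared-Euclidean is not a metric — this is a counterexample.)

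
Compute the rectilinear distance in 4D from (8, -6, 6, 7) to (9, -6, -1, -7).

Σ|x_i - y_i| = |8 - 9| + |-6 - (-6)| + |6 - (-1)| + |7 - (-7)| = 1 + 0 + 7 + 14 = 22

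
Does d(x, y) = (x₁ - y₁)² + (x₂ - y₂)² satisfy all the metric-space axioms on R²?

No. The squared Euclidean distance fails the triangle inequality. Counterexample: x = (0, 0), y = (4, 3), z = (8, 6). d(x,z) = 8² + 6² = 100, but d(x,y) + d(y,z) = (4² + 3²) + (4² + 3²) = 25 + 25 = 50. Since 100 > 50, the triangle inequality is violated. (Note: √d, the ordinary Euclidean distance, IS a metric.)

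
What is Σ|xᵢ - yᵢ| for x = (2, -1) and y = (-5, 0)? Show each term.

Σ|x_i - y_i| = |2 - (-5)| + |-1 - 0| = 7 + 1 = 8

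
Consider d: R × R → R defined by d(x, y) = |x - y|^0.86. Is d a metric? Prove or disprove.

Yes. With 0 < p = 0.86 ≤ 1, d(x,y) = |x-y|^0.86 is a metric on R. Non-negativity and symmetry are immediate; |x-y|^0.86 = 0 ⟺ |x-y| = 0 ⟺ x = y. For the triangle inequality, the function t ↦ t^0.86 is subadditive on [0,∞) when p ≤ 1, so |x-z|^0.86 ≤ (|x-y| + |y-z|)^0.86 ≤ |x-y|^0.86 + |y-z|^0.86.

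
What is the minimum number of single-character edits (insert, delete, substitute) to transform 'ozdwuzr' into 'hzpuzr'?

Let D[i][j] be the edit distance between the first i characters of 'ozdwuzr' and the first j characters of 'hzpuzr', with D[i][0] = i, D[0][j] = j, and D[i][j] = D[i-1][j-1] if the characters match, else 1 + min(D[i-1][j], D[i][j-1], D[i-1][j-1]). Filling the table (rows: prefixes of 'ozdwuzr', columns: prefixes of 'hzpuzr'):
     ε  h  z  p  u  z  r
  ε  0  1  2  3  4  5  6
  o  1  1  2  3  4  5  6
  z  2  2  1  2  3  4  5
  d  3  3  2  2  3  4  5
  w  4  4  3  3  3  4  5
  u  5  5  4  4  3  4  5
  z  6  6  5  5  4  3  4
  r  7  7  6  6  5  4  3
The bottom-right entry gives D[7][6] = 3, so no sequence of fewer than 3 edits works. Backtracking through the table gives one optimal edit sequence (3 edits):
  ozdwuzr → hzdwuzr (sub o→h @1)
  hzdwuzr → hzwuzr (del d @3)
  hzwuzr → hzpuzr (sub w→p @3)
Edit distance = 3.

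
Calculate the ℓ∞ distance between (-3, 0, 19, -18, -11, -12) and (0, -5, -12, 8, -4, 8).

max(|x_i - y_i|) = max(|-3 - 0|, |0 - (-5)|, |19 - (-12)|, |-18 - 8|, |-11 - (-4)|, |-12 - 8|) = max(3, 5, 31, 26, 7, 20) = 31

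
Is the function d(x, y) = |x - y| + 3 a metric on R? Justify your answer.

No. d fails identity of indiscernibles (specifically d(x,x) = 0): d(5, 5) = |5 - 5| + 3 = 0 + 3 = 3 ≠ 0.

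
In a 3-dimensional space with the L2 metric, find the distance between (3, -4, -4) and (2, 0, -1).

(Σ|x_i - y_i|^2)^(1/2) = (|3 - 2|^2 + |-4 - 0|^2 + |-4 - (-1)|^2)^(1/2)
= (1^2 + 4^2 + 3^2)^(1/2) = (1 + 16 + 9)^(1/2) = (26)^(1/2) ≈ 5.099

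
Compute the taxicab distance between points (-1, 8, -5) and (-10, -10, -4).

Σ|x_i - y_i| = |-1 - (-10)| + |8 - (-10)| + |-5 - (-4)| = 9 + 18 + 1 = 28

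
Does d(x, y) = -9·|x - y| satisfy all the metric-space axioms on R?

No. With c = -9 < 0, d fails non-negativity: d(7, 16) = -9·|7 - 16| = -9·9 = -81 < 0.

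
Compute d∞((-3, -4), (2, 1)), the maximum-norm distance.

max(|x_i - y_i|) = max(|-3 - 2|, |-4 - 1|) = max(5, 5) = 5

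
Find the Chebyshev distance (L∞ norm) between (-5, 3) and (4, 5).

max(|x_i - y_i|) = max(|-5 - 4|, |3 - 5|) = max(9, 2) = 9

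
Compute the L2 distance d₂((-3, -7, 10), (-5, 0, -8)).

√(Σ(x_i - y_i)²) = √((-3 - (-5))² + (-7 - 0)² + (10 - (-8))²)
= √(2² + (-7)² + 18²) = √(4 + 49 + 324) = √377 ≈ 19.4165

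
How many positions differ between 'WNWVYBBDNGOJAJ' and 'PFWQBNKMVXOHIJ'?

Differing positions: 1, 2, 4, 5, 6, 7, 8, 9, 10, 12, 13. Hamming distance = 11.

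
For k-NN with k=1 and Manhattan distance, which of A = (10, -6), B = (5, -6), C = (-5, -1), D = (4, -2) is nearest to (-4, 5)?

Distances: d(A) = 25, d(B) = 20, d(C) = 7, d(D) = 15. Nearest: C = (-5, -1) with distance 7.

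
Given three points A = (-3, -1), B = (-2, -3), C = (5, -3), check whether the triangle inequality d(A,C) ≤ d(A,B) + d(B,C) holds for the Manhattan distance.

d(A,B) = 1 + 2 = 3, d(B,C) = 7 + 0 = 7, d(A,C) = 8 + 2 = 10.
d(A,C) = 10 ≤ 3 + 7 = 10. Triangle inequality is satisfied.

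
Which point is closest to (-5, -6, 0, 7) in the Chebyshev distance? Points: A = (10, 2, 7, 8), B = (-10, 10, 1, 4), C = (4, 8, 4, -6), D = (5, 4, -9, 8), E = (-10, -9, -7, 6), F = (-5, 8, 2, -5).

Distances: d(A) = 15, d(B) = 16, d(C) = 14, d(D) = 10, d(E) = 7, d(F) = 14. Nearest: E = (-10, -9, -7, 6) with distance 7.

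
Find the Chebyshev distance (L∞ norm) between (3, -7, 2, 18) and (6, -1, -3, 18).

max(|x_i - y_i|) = max(|3 - 6|, |-7 - (-1)|, |2 - (-3)|, |18 - 18|) = max(3, 6, 5, 0) = 6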